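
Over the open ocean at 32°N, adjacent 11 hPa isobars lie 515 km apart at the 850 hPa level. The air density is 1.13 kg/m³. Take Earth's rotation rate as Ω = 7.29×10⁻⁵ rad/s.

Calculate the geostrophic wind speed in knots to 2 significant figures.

48 knots

Coriolis parameter at 32°N:
f = 2Ω sin φ = 2 × 7.29×10⁻⁵ × sin 32° = 7.73×10⁻⁵ s⁻¹
Pressure gradient: |∂P/∂n| = 1100 Pa / 515000 m = 2.14×10⁻³ Pa/m
Geostrophic balance (pressure-gradient force = Coriolis force):
V_g = (1/(fρ)) |∂P/∂n| = 2.14×10⁻³ / (7.73×10⁻⁵ × 1.13) = 24.5 m/s
Converting: 24.5 m/s × 1.944 = 48 knots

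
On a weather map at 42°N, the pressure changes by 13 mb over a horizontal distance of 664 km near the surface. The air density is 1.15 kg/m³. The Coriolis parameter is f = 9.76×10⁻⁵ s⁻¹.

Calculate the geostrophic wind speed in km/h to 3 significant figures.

62.8 km/h

Pressure gradient: |∂P/∂n| = 1300 Pa / 664000 m = 1.96×10⁻³ Pa/m
Geostrophic balance (pressure-gradient force = Coriolis force):
V_g = (1/(fρ)) |∂P/∂n| = 1.96×10⁻³ / (9.76×10⁻⁵ × 1.15) = 17.4 m/s
Converting: 17.4 m/s × 3.6 = 62.8 km/h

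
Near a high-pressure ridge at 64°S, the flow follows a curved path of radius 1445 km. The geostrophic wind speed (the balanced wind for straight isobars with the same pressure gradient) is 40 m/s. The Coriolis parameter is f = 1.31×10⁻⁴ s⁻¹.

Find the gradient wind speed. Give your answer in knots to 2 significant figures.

Around a high, pressure-gradient force acts outward with centrifugal, so Coriolis balances both:
fV = (1/ρ)|∂P/∂n| + V²/R  →  V² − fR·V + fR·V_g = 0
With fR = 1.31×10⁻⁴ × 1445×10³ m = 189 m/s:
V = [fR − √((fR)² − 4 fR V_g)]/2 = [189 − √(189² − 4×189×40)]/2 = 57.4 m/s
Supergeostrophic (V > V_g = 40 m/s), as expected around a high.
Converting: 57.4 m/s × 1.944 = 110 knots

110 knots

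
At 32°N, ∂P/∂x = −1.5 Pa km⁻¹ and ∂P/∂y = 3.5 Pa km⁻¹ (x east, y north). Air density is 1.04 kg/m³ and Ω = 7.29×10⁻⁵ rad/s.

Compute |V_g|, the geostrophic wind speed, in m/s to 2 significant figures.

47 m/s

Coriolis parameter at 32°N:
f = 2Ω sin φ = 2 × 7.29×10⁻⁵ × sin 32° = 7.73×10⁻⁵ s⁻¹
Component geostrophic relations (x east, y north):
u_g = −(1/(fρ)) ∂P/∂y,  v_g = (1/(fρ)) ∂P/∂x
u_g = −(3.5×10⁻³)/(7.73×10⁻⁵ × 1.04) = −43.6 m/s;  v_g = (−1.5×10⁻³)/(7.73×10⁻⁵ × 1.04) = −18.7 m/s
|V_g| = √(u_g² + v_g²) = 47.4 m/s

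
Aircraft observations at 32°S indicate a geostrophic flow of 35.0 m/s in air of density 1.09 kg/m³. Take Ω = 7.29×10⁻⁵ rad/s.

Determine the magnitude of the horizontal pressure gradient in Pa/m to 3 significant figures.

2.95×10⁻³ Pa/m

Coriolis parameter at 32°S:
f = 2Ω sin φ = 2 × 7.29×10⁻⁵ × sin 32° = 7.73×10⁻⁵ s⁻¹
Geostrophic balance rearranged: |∂P/∂n| = f ρ V_g
|∂P/∂n| = 7.73×10⁻⁵ × 1.09 × 35.0 = 2.95×10⁻³ Pa/m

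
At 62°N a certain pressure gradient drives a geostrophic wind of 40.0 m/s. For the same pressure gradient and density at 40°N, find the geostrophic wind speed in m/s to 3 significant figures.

54.9 m/s

With the same pressure gradient and density, V_g ∝ 1/f ∝ 1/sin φ.
V₂ = V₁ · sin φ₁ / sin φ₂ = 40.0 × sin 62° / sin 40°
V₂ = 40.0 × 0.8829/0.6428 = 54.9 m/s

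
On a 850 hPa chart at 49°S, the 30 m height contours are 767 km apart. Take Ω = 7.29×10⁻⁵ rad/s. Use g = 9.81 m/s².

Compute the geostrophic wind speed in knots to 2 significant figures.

6.8 knots

Coriolis parameter at 49°S:
f = 2Ω sin φ = 2 × 7.29×10⁻⁵ × sin 49° = 1.10×10⁻⁴ s⁻¹
Height gradient: |∂Z/∂n| = 30 m / 767000 m = 3.91×10⁻⁵
On a pressure surface, geostrophic balance gives V_g = (g/f)|∂Z/∂n|:
V_g = 9.81 × 3.91×10⁻⁵ / 1.10×10⁻⁴ = 3.49 m/s
Converting: 3.49 m/s × 1.944 = 6.8 knots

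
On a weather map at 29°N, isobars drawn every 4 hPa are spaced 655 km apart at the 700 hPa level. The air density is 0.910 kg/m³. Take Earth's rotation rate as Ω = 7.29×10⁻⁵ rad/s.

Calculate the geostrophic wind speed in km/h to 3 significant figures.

Coriolis parameter at 29°N:
f = 2Ω sin φ = 2 × 7.29×10⁻⁵ × sin 29° = 7.07×10⁻⁵ s⁻¹
Pressure gradient: |∂P/∂n| = 400 Pa / 655000 m = 6.11×10⁻⁴ Pa/m
Geostrophic balance (pressure-gradient force = Coriolis force):
V_g = (1/(fρ)) |∂P/∂n| = 6.11×10⁻⁴ / (7.07×10⁻⁵ × 0.910) = 9.49 m/s
Converting: 9.49 m/s × 3.6 = 34.2 km/h

34.2 km/h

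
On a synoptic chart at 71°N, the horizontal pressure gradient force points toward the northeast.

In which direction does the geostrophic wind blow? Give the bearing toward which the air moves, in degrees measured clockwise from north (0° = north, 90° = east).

135°

The pressure-gradient force points toward the northeast (bearing 045°).
Geostrophic balance: in the Northern Hemisphere the Coriolis force deflects motion to the right, so the geostrophic wind blows 90° to the right of the pressure-gradient force (low pressure on the left).
Rotating 045° by 90° clockwise gives 135° — the wind blows toward the southeast.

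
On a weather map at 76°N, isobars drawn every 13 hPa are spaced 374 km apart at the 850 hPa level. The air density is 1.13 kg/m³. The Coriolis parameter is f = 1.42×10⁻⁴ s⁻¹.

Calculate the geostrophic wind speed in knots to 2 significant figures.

42 knots

Pressure gradient: |∂P/∂n| = 1300 Pa / 374000 m = 3.48×10⁻³ Pa/m
Geostrophic balance (pressure-gradient force = Coriolis force):
V_g = (1/(fρ)) |∂P/∂n| = 3.48×10⁻³ / (1.42×10⁻⁴ × 1.13) = 21.7 m/s
Converting: 21.7 m/s × 1.944 = 42 knots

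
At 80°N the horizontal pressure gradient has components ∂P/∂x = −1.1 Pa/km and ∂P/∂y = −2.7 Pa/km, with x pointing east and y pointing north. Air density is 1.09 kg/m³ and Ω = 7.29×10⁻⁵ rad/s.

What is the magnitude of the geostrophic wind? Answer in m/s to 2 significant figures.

Coriolis parameter at 80°N:
f = 2Ω sin φ = 2 × 7.29×10⁻⁵ × sin 80° = 1.44×10⁻⁴ s⁻¹
Component geostrophic relations (x east, y north):
u_g = −(1/(fρ)) ∂P/∂y,  v_g = (1/(fρ)) ∂P/∂x
u_g = −(−2.7×10⁻³)/(1.44×10⁻⁴ × 1.09) = 17.3 m/s;  v_g = (−1.1×10⁻³)/(1.44×10⁻⁴ × 1.09) = −7.03 m/s
|V_g| = √(u_g² + v_g²) = 18.6 m/s

19 m/s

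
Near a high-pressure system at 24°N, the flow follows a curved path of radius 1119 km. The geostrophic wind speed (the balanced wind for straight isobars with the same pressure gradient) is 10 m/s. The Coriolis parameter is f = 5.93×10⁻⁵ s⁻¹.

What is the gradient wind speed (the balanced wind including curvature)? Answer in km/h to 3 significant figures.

44.2 km/h

Around a high, pressure-gradient force acts outward with centrifugal, so Coriolis balances both:
fV = (1/ρ)|∂P/∂n| + V²/R  →  V² − fR·V + fR·V_g = 0
With fR = 5.93×10⁻⁵ × 1119×10³ m = 66.4 m/s:
V = [fR − √((fR)² − 4 fR V_g)]/2 = [66.4 − √(66.4² − 4×66.4×10)]/2 = 12.3 m/s
Supergeostrophic (V > V_g = 10 m/s), as expected around a high.
Converting: 12.3 m/s × 3.6 = 44.2 km/h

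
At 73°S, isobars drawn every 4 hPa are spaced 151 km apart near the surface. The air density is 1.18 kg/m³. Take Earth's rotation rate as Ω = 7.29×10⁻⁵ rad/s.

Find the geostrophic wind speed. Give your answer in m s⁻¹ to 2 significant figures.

16 m s⁻¹

Coriolis parameter at 73°S:
f = 2Ω sin φ = 2 × 7.29×10⁻⁵ × sin 73° = 1.39×10⁻⁴ s⁻¹
Pressure gradient: |∂P/∂n| = 400 Pa / 151000 m = 2.65×10⁻³ Pa/m
Geostrophic balance (pressure-gradient force = Coriolis force):
V_g = (1/(fρ)) |∂P/∂n| = 2.65×10⁻³ / (1.39×10⁻⁴ × 1.18) = 16.1 m/s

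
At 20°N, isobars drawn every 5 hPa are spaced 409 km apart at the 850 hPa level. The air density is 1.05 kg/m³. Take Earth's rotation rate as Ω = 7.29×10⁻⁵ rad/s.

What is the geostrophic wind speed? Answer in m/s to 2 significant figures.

23 m/s

Coriolis parameter at 20°N:
f = 2Ω sin φ = 2 × 7.29×10⁻⁵ × sin 20° = 4.99×10⁻⁵ s⁻¹
Pressure gradient: |∂P/∂n| = 500 Pa / 409000 m = 1.22×10⁻³ Pa/m
Geostrophic balance (pressure-gradient force = Coriolis force):
V_g = (1/(fρ)) |∂P/∂n| = 1.22×10⁻³ / (4.99×10⁻⁵ × 1.05) = 23.3 m/s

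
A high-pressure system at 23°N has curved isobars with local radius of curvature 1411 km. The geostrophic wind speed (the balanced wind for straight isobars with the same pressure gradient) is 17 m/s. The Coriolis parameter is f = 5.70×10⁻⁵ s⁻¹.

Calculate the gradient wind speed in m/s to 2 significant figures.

24 m/s

Around a high, pressure-gradient force acts outward with centrifugal, so Coriolis balances both:
fV = (1/ρ)|∂P/∂n| + V²/R  →  V² − fR·V + fR·V_g = 0
With fR = 5.70×10⁻⁵ × 1411×10³ m = 80.4 m/s:
V = [fR − √((fR)² − 4 fR V_g)]/2 = [80.4 − √(80.4² − 4×80.4×17)]/2 = 24.4 m/s
Supergeostrophic (V > V_g = 17 m/s), as expected around a high.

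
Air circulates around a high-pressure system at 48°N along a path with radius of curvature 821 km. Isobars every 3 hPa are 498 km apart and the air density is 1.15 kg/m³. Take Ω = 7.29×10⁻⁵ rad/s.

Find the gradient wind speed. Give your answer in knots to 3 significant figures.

9.97 knots

Coriolis parameter at 48°N:
f = 2Ω sin φ = 2 × 7.29×10⁻⁵ × sin 48° = 1.08×10⁻⁴ s⁻¹
Pressure gradient: |∂P/∂n| = 300 Pa / 498000 m = 6.02×10⁻⁴ Pa/m
Geostrophic speed: V_g = |∂P/∂n|/(fρ) = 6.02×10⁻⁴/(1.08×10⁻⁴ × 1.15) = 4.83 m/s
Around a high, pressure-gradient force acts outward with centrifugal, so Coriolis balances both:
fV = (1/ρ)|∂P/∂n| + V²/R  →  V² − fR·V + fR·V_g = 0
With fR = 1.08×10⁻⁴ × 821×10³ m = 89.0 m/s:
V = [fR − √((fR)² − 4 fR V_g)]/2 = [89.0 − √(89.0² − 4×89.0×4.83)]/2 = 5.13 m/s
Supergeostrophic (V > V_g = 4.83 m/s), as expected around a high.
Converting: 5.13 m/s × 1.944 = 9.97 knots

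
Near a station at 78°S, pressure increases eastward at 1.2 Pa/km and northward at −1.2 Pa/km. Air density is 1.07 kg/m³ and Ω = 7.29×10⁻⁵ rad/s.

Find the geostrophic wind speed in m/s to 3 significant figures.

11.1 m/s

Coriolis parameter at 78°S:
f = 2Ω sin φ = 2 × 7.29×10⁻⁵ × sin 78° = 1.43×10⁻⁴ s⁻¹
In the Southern Hemisphere f is negative: f = −1.43×10⁻⁴ s⁻¹.
Component geostrophic relations (x east, y north):
u_g = −(1/(fρ)) ∂P/∂y,  v_g = (1/(fρ)) ∂P/∂x
u_g = −(−1.2×10⁻³)/(−1.43×10⁻⁴ × 1.07) = −7.86 m/s;  v_g = (1.2×10⁻³)/(−1.43×10⁻⁴ × 1.07) = −7.86 m/s
|V_g| = √(u_g² + v_g²) = 11.1 m/s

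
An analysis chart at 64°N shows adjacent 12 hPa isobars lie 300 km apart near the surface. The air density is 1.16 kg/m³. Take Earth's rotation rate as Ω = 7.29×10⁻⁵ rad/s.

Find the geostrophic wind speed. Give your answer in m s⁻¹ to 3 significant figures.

26.3 m s⁻¹

Coriolis parameter at 64°N:
f = 2Ω sin φ = 2 × 7.29×10⁻⁵ × sin 64° = 1.31×10⁻⁴ s⁻¹
Pressure gradient: |∂P/∂n| = 1200 Pa / 300000 m = 4.00×10⁻³ Pa/m
Geostrophic balance (pressure-gradient force = Coriolis force):
V_g = (1/(fρ)) |∂P/∂n| = 4.00×10⁻³ / (1.31×10⁻⁴ × 1.16) = 26.3 m/s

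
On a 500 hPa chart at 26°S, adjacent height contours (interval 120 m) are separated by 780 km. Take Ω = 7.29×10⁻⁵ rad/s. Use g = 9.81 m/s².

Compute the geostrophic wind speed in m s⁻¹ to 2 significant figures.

24 m s⁻¹

Coriolis parameter at 26°S:
f = 2Ω sin φ = 2 × 7.29×10⁻⁵ × sin 26° = 6.39×10⁻⁵ s⁻¹
Height gradient: |∂Z/∂n| = 120 m / 780000 m = 1.54×10⁻⁴
On a pressure surface, geostrophic balance gives V_g = (g/f)|∂Z/∂n|:
V_g = 9.81 × 1.54×10⁻⁴ / 6.39×10⁻⁵ = 23.6 m/s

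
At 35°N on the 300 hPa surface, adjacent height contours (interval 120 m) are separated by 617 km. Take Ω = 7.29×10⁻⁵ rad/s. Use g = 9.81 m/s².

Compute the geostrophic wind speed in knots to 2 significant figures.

44 knots

Coriolis parameter at 35°N:
f = 2Ω sin φ = 2 × 7.29×10⁻⁵ × sin 35° = 8.36×10⁻⁵ s⁻¹
Height gradient: |∂Z/∂n| = 120 m / 617000 m = 1.94×10⁻⁴
On a pressure surface, geostrophic balance gives V_g = (g/f)|∂Z/∂n|:
V_g = 9.81 × 1.94×10⁻⁴ / 8.36×10⁻⁵ = 22.8 m/s
Converting: 22.8 m/s × 1.944 = 44 knots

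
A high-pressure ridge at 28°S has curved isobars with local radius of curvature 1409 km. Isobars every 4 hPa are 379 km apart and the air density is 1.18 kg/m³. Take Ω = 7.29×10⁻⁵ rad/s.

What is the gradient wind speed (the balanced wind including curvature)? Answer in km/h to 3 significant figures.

56.1 km/h

Coriolis parameter at 28°S:
f = 2Ω sin φ = 2 × 7.29×10⁻⁵ × sin 28° = 6.84×10⁻⁵ s⁻¹
Pressure gradient: |∂P/∂n| = 400 Pa / 379000 m = 1.06×10⁻³ Pa/m
Geostrophic speed: V_g = |∂P/∂n|/(fρ) = 1.06×10⁻³/(6.84×10⁻⁵ × 1.18) = 13.1 m/s
Around a high, pressure-gradient force acts outward with centrifugal, so Coriolis balances both:
fV = (1/ρ)|∂P/∂n| + V²/R  →  V² − fR·V + fR·V_g = 0
With fR = 6.84×10⁻⁵ × 1409×10³ m = 96.4 m/s:
V = [fR − √((fR)² − 4 fR V_g)]/2 = [96.4 − √(96.4² − 4×96.4×13.1)]/2 = 15.6 m/s
Supergeostrophic (V > V_g = 13.1 m/s), as expected around a high.
Converting: 15.6 m/s × 3.6 = 56.1 km/h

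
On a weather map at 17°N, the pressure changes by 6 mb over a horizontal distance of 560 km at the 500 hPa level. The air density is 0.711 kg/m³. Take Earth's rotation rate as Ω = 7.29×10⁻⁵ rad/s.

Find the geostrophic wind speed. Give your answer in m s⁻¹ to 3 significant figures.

35.4 m s⁻¹

Coriolis parameter at 17°N:
f = 2Ω sin φ = 2 × 7.29×10⁻⁵ × sin 17° = 4.26×10⁻⁵ s⁻¹
Pressure gradient: |∂P/∂n| = 600 Pa / 560000 m = 1.07×10⁻³ Pa/m
Geostrophic balance (pressure-gradient force = Coriolis force):
V_g = (1/(fρ)) |∂P/∂n| = 1.07×10⁻³ / (4.26×10⁻⁵ × 0.711) = 35.4 m/s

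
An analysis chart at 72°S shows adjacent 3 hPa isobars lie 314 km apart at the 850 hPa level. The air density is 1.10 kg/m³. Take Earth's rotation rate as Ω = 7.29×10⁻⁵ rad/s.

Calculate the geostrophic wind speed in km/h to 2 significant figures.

23 km/h

Coriolis parameter at 72°S:
f = 2Ω sin φ = 2 × 7.29×10⁻⁵ × sin 72° = 1.39×10⁻⁴ s⁻¹
Pressure gradient: |∂P/∂n| = 300 Pa / 314000 m = 9.55×10⁻⁴ Pa/m
Geostrophic balance (pressure-gradient force = Coriolis force):
V_g = (1/(fρ)) |∂P/∂n| = 9.55×10⁻⁴ / (1.39×10⁻⁴ × 1.10) = 6.26 m/s
Converting: 6.26 m/s × 3.6 = 23 km/h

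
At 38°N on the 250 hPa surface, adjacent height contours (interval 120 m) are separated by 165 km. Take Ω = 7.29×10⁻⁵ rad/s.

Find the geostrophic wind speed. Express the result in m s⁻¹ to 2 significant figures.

79 m s⁻¹

Coriolis parameter at 38°N:
f = 2Ω sin φ = 2 × 7.29×10⁻⁵ × sin 38° = 8.98×10⁻⁵ s⁻¹
Height gradient: |∂Z/∂n| = 120 m / 165000 m = 7.27×10⁻⁴
On a pressure surface, geostrophic balance gives V_g = (g/f)|∂Z/∂n|:
V_g = 9.81 × 7.27×10⁻⁴ / 8.98×10⁻⁵ = 79.5 m/s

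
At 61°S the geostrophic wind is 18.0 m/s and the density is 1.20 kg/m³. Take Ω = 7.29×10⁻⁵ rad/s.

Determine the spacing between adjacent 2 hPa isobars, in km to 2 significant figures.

Coriolis parameter at 61°S:
f = 2Ω sin φ = 2 × 7.29×10⁻⁵ × sin 61° = 1.28×10⁻⁴ s⁻¹
Geostrophic balance rearranged: |∂P/∂n| = f ρ V_g
|∂P/∂n| = 1.28×10⁻⁴ × 1.20 × 18.0 = 2.75×10⁻³ Pa/m
Isobar spacing: Δn = ΔP/|∂P/∂n| = 200 Pa / 2.75×10⁻³ Pa/m = 72611 m ≈ 73 km

73 km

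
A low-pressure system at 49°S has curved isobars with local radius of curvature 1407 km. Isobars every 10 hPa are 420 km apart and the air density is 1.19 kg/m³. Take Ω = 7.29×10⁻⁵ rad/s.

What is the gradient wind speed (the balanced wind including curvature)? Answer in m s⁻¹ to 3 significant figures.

Coriolis parameter at 49°S:
f = 2Ω sin φ = 2 × 7.29×10⁻⁵ × sin 49° = 1.10×10⁻⁴ s⁻¹
Pressure gradient: |∂P/∂n| = 1000 Pa / 420000 m = 2.38×10⁻³ Pa/m
Geostrophic speed: V_g = |∂P/∂n|/(fρ) = 2.38×10⁻³/(1.10×10⁻⁴ × 1.19) = 18.2 m/s
Around a low, centrifugal force acts outward with Coriolis, so pressure-gradient force balances both:
(1/ρ)|∂P/∂n| = fV + V²/R  →  V² + fR·V − fR·V_g = 0
With fR = 1.10×10⁻⁴ × 1407×10³ m = 155 m/s:
V = [−fR + √((fR)² + 4 fR V_g)]/2 = [−155 + √(155² + 4×155×18.2)]/2 = 16.4 m/s
Subgeostrophic (V < V_g = 18.2 m/s), as expected around a low.

16.4 m s⁻¹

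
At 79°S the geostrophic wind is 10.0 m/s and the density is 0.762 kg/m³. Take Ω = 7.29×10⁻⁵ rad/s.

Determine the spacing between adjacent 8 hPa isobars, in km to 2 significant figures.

Coriolis parameter at 79°S:
f = 2Ω sin φ = 2 × 7.29×10⁻⁵ × sin 79° = 1.43×10⁻⁴ s⁻¹
Geostrophic balance rearranged: |∂P/∂n| = f ρ V_g
|∂P/∂n| = 1.43×10⁻⁴ × 0.762 × 10.0 = 1.09×10⁻³ Pa/m
Isobar spacing: Δn = ΔP/|∂P/∂n| = 800 Pa / 1.09×10⁻³ Pa/m = 733552 m ≈ 730 km

730 km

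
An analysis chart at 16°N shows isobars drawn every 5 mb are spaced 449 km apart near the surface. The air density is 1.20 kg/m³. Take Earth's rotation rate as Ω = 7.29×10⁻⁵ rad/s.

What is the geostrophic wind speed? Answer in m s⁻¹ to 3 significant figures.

23.1 m s⁻¹

Coriolis parameter at 16°N:
f = 2Ω sin φ = 2 × 7.29×10⁻⁵ × sin 16° = 4.02×10⁻⁵ s⁻¹
Pressure gradient: |∂P/∂n| = 500 Pa / 449000 m = 1.11×10⁻³ Pa/m
Geostrophic balance (pressure-gradient force = Coriolis force):
V_g = (1/(fρ)) |∂P/∂n| = 1.11×10⁻³ / (4.02×10⁻⁵ × 1.20) = 23.1 m/s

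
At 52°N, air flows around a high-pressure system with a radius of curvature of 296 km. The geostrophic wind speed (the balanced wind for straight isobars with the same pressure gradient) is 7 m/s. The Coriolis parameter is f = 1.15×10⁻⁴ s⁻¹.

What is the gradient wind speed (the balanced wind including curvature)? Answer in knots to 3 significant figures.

19.1 knots

Around a high, pressure-gradient force acts outward with centrifugal, so Coriolis balances both:
fV = (1/ρ)|∂P/∂n| + V²/R  →  V² − fR·V + fR·V_g = 0
With fR = 1.15×10⁻⁴ × 296×10³ m = 34.0 m/s:
V = [fR − √((fR)² − 4 fR V_g)]/2 = [34.0 − √(34.0² − 4×34.0×7)]/2 = 9.85 m/s
Supergeostrophic (V > V_g = 7 m/s), as expected around a high.
Converting: 9.85 m/s × 1.944 = 19.1 knots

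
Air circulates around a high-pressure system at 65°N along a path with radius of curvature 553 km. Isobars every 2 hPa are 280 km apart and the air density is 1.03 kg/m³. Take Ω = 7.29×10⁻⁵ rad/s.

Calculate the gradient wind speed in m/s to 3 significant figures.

Coriolis parameter at 65°N:
f = 2Ω sin φ = 2 × 7.29×10⁻⁵ × sin 65° = 1.32×10⁻⁴ s⁻¹
Pressure gradient: |∂P/∂n| = 200 Pa / 280000 m = 7.14×10⁻⁴ Pa/m
Geostrophic speed: V_g = |∂P/∂n|/(fρ) = 7.14×10⁻⁴/(1.32×10⁻⁴ × 1.03) = 5.25 m/s
Around a high, pressure-gradient force acts outward with centrifugal, so Coriolis balances both:
fV = (1/ρ)|∂P/∂n| + V²/R  →  V² − fR·V + fR·V_g = 0
With fR = 1.32×10⁻⁴ × 553×10³ m = 73.1 m/s:
V = [fR − √((fR)² − 4 fR V_g)]/2 = [73.1 − √(73.1² − 4×73.1×5.25)]/2 = 5.69 m/s
Supergeostrophic (V > V_g = 5.25 m/s), as expected around a high.

5.69 m/s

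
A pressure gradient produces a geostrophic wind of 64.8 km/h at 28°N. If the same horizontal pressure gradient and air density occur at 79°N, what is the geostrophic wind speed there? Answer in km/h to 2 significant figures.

With the same pressure gradient and density, V_g ∝ 1/f ∝ 1/sin φ.
V₂ = V₁ · sin φ₁ / sin φ₂ = 64.8 × sin 28° / sin 79°
V₂ = 64.8 × 0.4695/0.9816 = 31 km/h

31 km/h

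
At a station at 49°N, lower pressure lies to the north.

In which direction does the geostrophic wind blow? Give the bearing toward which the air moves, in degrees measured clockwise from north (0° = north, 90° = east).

The pressure-gradient force points toward the north (bearing 000°).
Geostrophic balance: in the Northern Hemisphere the Coriolis force deflects motion to the right, so the geostrophic wind blows 90° to the right of the pressure-gradient force (low pressure on the left).
Rotating 000° by 90° clockwise gives 090° — the wind blows toward the east.

090°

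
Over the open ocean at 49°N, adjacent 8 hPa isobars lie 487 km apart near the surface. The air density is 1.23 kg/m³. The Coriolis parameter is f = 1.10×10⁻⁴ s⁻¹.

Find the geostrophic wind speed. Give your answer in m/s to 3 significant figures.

Pressure gradient: |∂P/∂n| = 800 Pa / 487000 m = 1.64×10⁻³ Pa/m
Geostrophic balance (pressure-gradient force = Coriolis force):
V_g = (1/(fρ)) |∂P/∂n| = 1.64×10⁻³ / (1.10×10⁻⁴ × 1.23) = 12.1 m/s

12.1 m/s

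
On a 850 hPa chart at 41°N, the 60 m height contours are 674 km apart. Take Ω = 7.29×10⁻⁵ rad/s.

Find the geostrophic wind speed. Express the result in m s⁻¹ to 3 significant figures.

9.13 m s⁻¹

Coriolis parameter at 41°N:
f = 2Ω sin φ = 2 × 7.29×10⁻⁵ × sin 41° = 9.57×10⁻⁵ s⁻¹
Height gradient: |∂Z/∂n| = 60 m / 674000 m = 8.90×10⁻⁵
On a pressure surface, geostrophic balance gives V_g = (g/f)|∂Z/∂n|:
V_g = 9.81 × 8.90×10⁻⁵ / 9.57×10⁻⁵ = 9.13 m/s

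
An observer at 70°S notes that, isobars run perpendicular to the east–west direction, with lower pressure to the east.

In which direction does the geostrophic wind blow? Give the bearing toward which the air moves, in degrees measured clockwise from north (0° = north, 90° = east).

000°

The pressure-gradient force points toward the east (bearing 090°).
Geostrophic balance: in the Southern Hemisphere the Coriolis force deflects motion to the left, so the geostrophic wind blows 90° to the left of the pressure-gradient force (low pressure on the right).
Rotating 090° by 90° counterclockwise gives 000° — the wind blows toward the north.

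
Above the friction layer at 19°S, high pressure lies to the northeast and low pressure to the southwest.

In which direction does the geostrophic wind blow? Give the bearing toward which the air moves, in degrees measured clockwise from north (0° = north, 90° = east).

135°

The pressure-gradient force points toward the southwest (bearing 225°).
Geostrophic balance: in the Southern Hemisphere the Coriolis force deflects motion to the left, so the geostrophic wind blows 90° to the left of the pressure-gradient force (low pressure on the right).
Rotating 225° by 90° counterclockwise gives 135° — the wind blows toward the southeast.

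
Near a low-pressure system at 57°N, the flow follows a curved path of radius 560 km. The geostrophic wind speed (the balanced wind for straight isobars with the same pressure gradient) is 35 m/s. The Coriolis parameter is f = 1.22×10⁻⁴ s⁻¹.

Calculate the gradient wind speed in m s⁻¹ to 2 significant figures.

25 m s⁻¹

Around a low, centrifugal force acts outward with Coriolis, so pressure-gradient force balances both:
(1/ρ)|∂P/∂n| = fV + V²/R  →  V² + fR·V − fR·V_g = 0
With fR = 1.22×10⁻⁴ × 560×10³ m = 68.3 m/s:
V = [−fR + √((fR)² + 4 fR V_g)]/2 = [−68.3 + √(68.3² + 4×68.3×35)]/2 = 25.5 m/s
Subgeostrophic (V < V_g = 35 m/s), as expected around a low.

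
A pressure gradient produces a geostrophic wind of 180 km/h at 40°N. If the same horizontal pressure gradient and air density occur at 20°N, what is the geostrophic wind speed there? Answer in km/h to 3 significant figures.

338 km/h

With the same pressure gradient and density, V_g ∝ 1/f ∝ 1/sin φ.
V₂ = V₁ · sin φ₁ / sin φ₂ = 180 × sin 40° / sin 20°
V₂ = 180 × 0.6428/0.3420 = 338 km/h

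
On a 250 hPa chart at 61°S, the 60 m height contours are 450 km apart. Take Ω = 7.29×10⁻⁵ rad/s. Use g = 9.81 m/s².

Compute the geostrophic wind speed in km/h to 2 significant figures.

Coriolis parameter at 61°S:
f = 2Ω sin φ = 2 × 7.29×10⁻⁵ × sin 61° = 1.28×10⁻⁴ s⁻¹
Height gradient: |∂Z/∂n| = 60 m / 450000 m = 1.33×10⁻⁴
On a pressure surface, geostrophic balance gives V_g = (g/f)|∂Z/∂n|:
V_g = 9.81 × 1.33×10⁻⁴ / 1.28×10⁻⁴ = 10.3 m/s
Converting: 10.3 m/s × 3.6 = 37 km/h

37 km/h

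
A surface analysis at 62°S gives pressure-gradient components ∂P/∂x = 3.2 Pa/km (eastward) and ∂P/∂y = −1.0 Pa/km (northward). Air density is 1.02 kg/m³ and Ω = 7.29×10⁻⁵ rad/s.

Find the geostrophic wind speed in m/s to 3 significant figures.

Coriolis parameter at 62°S:
f = 2Ω sin φ = 2 × 7.29×10⁻⁵ × sin 62° = 1.29×10⁻⁴ s⁻¹
In the Southern Hemisphere f is negative: f = −1.29×10⁻⁴ s⁻¹.
Component geostrophic relations (x east, y north):
u_g = −(1/(fρ)) ∂P/∂y,  v_g = (1/(fρ)) ∂P/∂x
u_g = −(−1.0×10⁻³)/(−1.29×10⁻⁴ × 1.02) = −7.62 m/s;  v_g = (3.2×10⁻³)/(−1.29×10⁻⁴ × 1.02) = −24.4 m/s
|V_g| = √(u_g² + v_g²) = 25.5 m/s

25.5 m/s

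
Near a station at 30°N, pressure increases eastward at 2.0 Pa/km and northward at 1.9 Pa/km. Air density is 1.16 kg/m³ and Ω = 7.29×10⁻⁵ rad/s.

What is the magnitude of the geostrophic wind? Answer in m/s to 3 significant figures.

Coriolis parameter at 30°N:
f = 2Ω sin φ = 2 × 7.29×10⁻⁵ × sin 30° = 7.29×10⁻⁵ s⁻¹
Component geostrophic relations (x east, y north):
u_g = −(1/(fρ)) ∂P/∂y,  v_g = (1/(fρ)) ∂P/∂x
u_g = −(1.9×10⁻³)/(7.29×10⁻⁵ × 1.16) = −22.5 m/s;  v_g = (2.0×10⁻³)/(7.29×10⁻⁵ × 1.16) = 23.7 m/s
|V_g| = √(u_g² + v_g²) = 32.6 m/s

32.6 m/s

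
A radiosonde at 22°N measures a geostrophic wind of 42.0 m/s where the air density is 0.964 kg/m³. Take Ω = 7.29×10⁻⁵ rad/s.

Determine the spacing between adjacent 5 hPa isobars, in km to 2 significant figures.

230 km

Coriolis parameter at 22°N:
f = 2Ω sin φ = 2 × 7.29×10⁻⁵ × sin 22° = 5.46×10⁻⁵ s⁻¹
Geostrophic balance rearranged: |∂P/∂n| = f ρ V_g
|∂P/∂n| = 5.46×10⁻⁵ × 0.964 × 42.0 = 2.21×10⁻³ Pa/m
Isobar spacing: Δn = ΔP/|∂P/∂n| = 500 Pa / 2.21×10⁻³ Pa/m = 226105 m ≈ 230 km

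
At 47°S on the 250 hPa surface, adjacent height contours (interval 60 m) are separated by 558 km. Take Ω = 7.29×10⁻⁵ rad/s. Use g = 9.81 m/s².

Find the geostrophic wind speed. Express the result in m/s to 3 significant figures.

9.89 m/s

Coriolis parameter at 47°S:
f = 2Ω sin φ = 2 × 7.29×10⁻⁵ × sin 47° = 1.07×10⁻⁴ s⁻¹
Height gradient: |∂Z/∂n| = 60 m / 558000 m = 1.08×10⁻⁴
On a pressure surface, geostrophic balance gives V_g = (g/f)|∂Z/∂n|:
V_g = 9.81 × 1.08×10⁻⁴ / 1.07×10⁻⁴ = 9.89 m/s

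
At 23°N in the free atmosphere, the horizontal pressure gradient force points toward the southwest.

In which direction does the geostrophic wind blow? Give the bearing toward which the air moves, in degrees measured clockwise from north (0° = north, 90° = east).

315°

The pressure-gradient force points toward the southwest (bearing 225°).
Geostrophic balance: in the Northern Hemisphere the Coriolis force deflects motion to the right, so the geostrophic wind blows 90° to the right of the pressure-gradient force (low pressure on the left).
Rotating 225° by 90° clockwise gives 315° — the wind blows toward the northwest.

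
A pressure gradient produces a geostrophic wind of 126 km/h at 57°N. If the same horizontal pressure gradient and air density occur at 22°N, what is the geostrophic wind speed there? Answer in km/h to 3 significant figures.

With the same pressure gradient and density, V_g ∝ 1/f ∝ 1/sin φ.
V₂ = V₁ · sin φ₁ / sin φ₂ = 126 × sin 57° / sin 22°
V₂ = 126 × 0.8387/0.3746 = 282 km/h

282 km/h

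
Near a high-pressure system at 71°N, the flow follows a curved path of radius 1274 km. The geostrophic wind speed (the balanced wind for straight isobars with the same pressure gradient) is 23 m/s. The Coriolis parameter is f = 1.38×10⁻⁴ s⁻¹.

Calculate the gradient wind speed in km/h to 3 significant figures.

Around a high, pressure-gradient force acts outward with centrifugal, so Coriolis balances both:
fV = (1/ρ)|∂P/∂n| + V²/R  →  V² − fR·V + fR·V_g = 0
With fR = 1.38×10⁻⁴ × 1274×10³ m = 176 m/s:
V = [fR − √((fR)² − 4 fR V_g)]/2 = [176 − √(176² − 4×176×23)]/2 = 27.2 m/s
Supergeostrophic (V > V_g = 23 m/s), as expected around a high.
Converting: 27.2 m/s × 3.6 = 98.0 km/h

98.0 km/h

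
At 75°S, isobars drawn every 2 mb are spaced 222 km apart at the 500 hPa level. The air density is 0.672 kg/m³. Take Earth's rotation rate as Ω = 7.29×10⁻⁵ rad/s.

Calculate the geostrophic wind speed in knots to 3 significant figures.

Coriolis parameter at 75°S:
f = 2Ω sin φ = 2 × 7.29×10⁻⁵ × sin 75° = 1.41×10⁻⁴ s⁻¹
Pressure gradient: |∂P/∂n| = 200 Pa / 222000 m = 9.01×10⁻⁴ Pa/m
Geostrophic balance (pressure-gradient force = Coriolis force):
V_g = (1/(fρ)) |∂P/∂n| = 9.01×10⁻⁴ / (1.41×10⁻⁴ × 0.672) = 9.52 m/s
Converting: 9.52 m/s × 1.944 = 18.5 knots

18.5 knots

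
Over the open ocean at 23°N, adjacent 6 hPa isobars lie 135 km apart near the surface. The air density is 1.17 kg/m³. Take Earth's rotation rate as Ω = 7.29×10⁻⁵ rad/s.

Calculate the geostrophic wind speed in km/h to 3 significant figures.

Coriolis parameter at 23°N:
f = 2Ω sin φ = 2 × 7.29×10⁻⁵ × sin 23° = 5.70×10⁻⁵ s⁻¹
Pressure gradient: |∂P/∂n| = 600 Pa / 135000 m = 4.44×10⁻³ Pa/m
Geostrophic balance (pressure-gradient force = Coriolis force):
V_g = (1/(fρ)) |∂P/∂n| = 4.44×10⁻³ / (5.70×10⁻⁵ × 1.17) = 66.7 m/s
Converting: 66.7 m/s × 3.6 = 240 km/h

240 km/h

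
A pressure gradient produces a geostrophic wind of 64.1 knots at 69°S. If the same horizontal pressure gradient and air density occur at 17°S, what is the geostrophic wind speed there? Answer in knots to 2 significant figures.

200 knots

With the same pressure gradient and density, V_g ∝ 1/f ∝ 1/sin φ.
V₂ = V₁ · sin φ₁ / sin φ₂ = 64.1 × sin 69° / sin 17°
V₂ = 64.1 × 0.9336/0.2924 = 200 knots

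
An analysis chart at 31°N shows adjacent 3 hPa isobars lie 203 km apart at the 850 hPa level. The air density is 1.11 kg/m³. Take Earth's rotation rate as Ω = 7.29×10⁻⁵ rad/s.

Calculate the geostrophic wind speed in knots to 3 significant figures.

Coriolis parameter at 31°N:
f = 2Ω sin φ = 2 × 7.29×10⁻⁵ × sin 31° = 7.51×10⁻⁵ s⁻¹
Pressure gradient: |∂P/∂n| = 300 Pa / 203000 m = 1.48×10⁻³ Pa/m
Geostrophic balance (pressure-gradient force = Coriolis force):
V_g = (1/(fρ)) |∂P/∂n| = 1.48×10⁻³ / (7.51×10⁻⁵ × 1.11) = 17.7 m/s
Converting: 17.7 m/s × 1.944 = 34.5 knots

34.5 knots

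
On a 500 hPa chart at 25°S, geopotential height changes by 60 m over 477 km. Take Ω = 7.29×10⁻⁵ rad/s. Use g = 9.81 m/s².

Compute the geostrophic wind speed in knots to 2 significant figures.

Coriolis parameter at 25°S:
f = 2Ω sin φ = 2 × 7.29×10⁻⁵ × sin 25° = 6.16×10⁻⁵ s⁻¹
Height gradient: |∂Z/∂n| = 60 m / 477000 m = 1.26×10⁻⁴
On a pressure surface, geostrophic balance gives V_g = (g/f)|∂Z/∂n|:
V_g = 9.81 × 1.26×10⁻⁴ / 6.16×10⁻⁵ = 20.0 m/s
Converting: 20.0 m/s × 1.944 = 39 knots

39 knots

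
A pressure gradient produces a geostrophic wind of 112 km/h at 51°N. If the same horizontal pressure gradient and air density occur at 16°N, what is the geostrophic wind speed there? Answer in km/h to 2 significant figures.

320 km/h

With the same pressure gradient and density, V_g ∝ 1/f ∝ 1/sin φ.
V₂ = V₁ · sin φ₁ / sin φ₂ = 112 × sin 51° / sin 16°
V₂ = 112 × 0.7771/0.2756 = 320 km/h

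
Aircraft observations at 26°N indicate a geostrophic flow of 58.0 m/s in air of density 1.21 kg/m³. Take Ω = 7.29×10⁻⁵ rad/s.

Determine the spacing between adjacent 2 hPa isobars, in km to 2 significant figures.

Coriolis parameter at 26°N:
f = 2Ω sin φ = 2 × 7.29×10⁻⁵ × sin 26° = 6.39×10⁻⁵ s⁻¹
Geostrophic balance rearranged: |∂P/∂n| = f ρ V_g
|∂P/∂n| = 6.39×10⁻⁵ × 1.21 × 58.0 = 4.49×10⁻³ Pa/m
Isobar spacing: Δn = ΔP/|∂P/∂n| = 200 Pa / 4.49×10⁻³ Pa/m = 44588 m ≈ 45 km

45 km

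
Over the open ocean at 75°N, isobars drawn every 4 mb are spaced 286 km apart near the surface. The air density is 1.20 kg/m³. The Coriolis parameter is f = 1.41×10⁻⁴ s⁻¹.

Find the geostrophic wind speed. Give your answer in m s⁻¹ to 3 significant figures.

Pressure gradient: |∂P/∂n| = 400 Pa / 286000 m = 1.40×10⁻³ Pa/m
Geostrophic balance (pressure-gradient force = Coriolis force):
V_g = (1/(fρ)) |∂P/∂n| = 1.40×10⁻³ / (1.41×10⁻⁴ × 1.20) = 8.27 m/s

8.27 m s⁻¹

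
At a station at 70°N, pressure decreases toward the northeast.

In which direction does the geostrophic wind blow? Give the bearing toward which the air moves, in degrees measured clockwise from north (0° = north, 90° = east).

The pressure-gradient force points toward the northeast (bearing 045°).
Geostrophic balance: in the Northern Hemisphere the Coriolis force deflects motion to the right, so the geostrophic wind blows 90° to the right of the pressure-gradient force (low pressure on the left).
Rotating 045° by 90° clockwise gives 135° — the wind blows toward the southeast.

135°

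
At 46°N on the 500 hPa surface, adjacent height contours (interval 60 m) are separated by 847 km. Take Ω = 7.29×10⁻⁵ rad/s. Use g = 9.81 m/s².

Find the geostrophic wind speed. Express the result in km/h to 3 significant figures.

23.9 km/h

Coriolis parameter at 46°N:
f = 2Ω sin φ = 2 × 7.29×10⁻⁵ × sin 46° = 1.05×10⁻⁴ s⁻¹
Height gradient: |∂Z/∂n| = 60 m / 847000 m = 7.08×10⁻⁵
On a pressure surface, geostrophic balance gives V_g = (g/f)|∂Z/∂n|:
V_g = 9.81 × 7.08×10⁻⁵ / 1.05×10⁻⁴ = 6.63 m/s
Converting: 6.63 m/s × 3.6 = 23.9 km/h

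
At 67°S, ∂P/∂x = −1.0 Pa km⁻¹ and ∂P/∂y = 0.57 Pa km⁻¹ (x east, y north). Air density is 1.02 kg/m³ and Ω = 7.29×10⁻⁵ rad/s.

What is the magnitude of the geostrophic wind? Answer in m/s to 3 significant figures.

8.41 m/s

Coriolis parameter at 67°S:
f = 2Ω sin φ = 2 × 7.29×10⁻⁵ × sin 67° = 1.34×10⁻⁴ s⁻¹
In the Southern Hemisphere f is negative: f = −1.34×10⁻⁴ s⁻¹.
Component geostrophic relations (x east, y north):
u_g = −(1/(fρ)) ∂P/∂y,  v_g = (1/(fρ)) ∂P/∂x
u_g = −(0.57×10⁻³)/(−1.34×10⁻⁴ × 1.02) = 4.16 m/s;  v_g = (−1.0×10⁻³)/(−1.34×10⁻⁴ × 1.02) = 7.30 m/s
|V_g| = √(u_g² + v_g²) = 8.41 m/s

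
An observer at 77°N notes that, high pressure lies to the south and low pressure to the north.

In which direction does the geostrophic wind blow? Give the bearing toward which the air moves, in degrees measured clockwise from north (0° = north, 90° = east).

090°

The pressure-gradient force points toward the north (bearing 000°).
Geostrophic balance: in the Northern Hemisphere the Coriolis force deflects motion to the right, so the geostrophic wind blows 90° to the right of the pressure-gradient force (low pressure on the left).
Rotating 000° by 90° clockwise gives 090° — the wind blows toward the east.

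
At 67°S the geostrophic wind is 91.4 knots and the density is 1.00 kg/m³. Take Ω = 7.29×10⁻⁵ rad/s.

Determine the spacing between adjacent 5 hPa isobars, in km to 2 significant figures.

Coriolis parameter at 67°S:
f = 2Ω sin φ = 2 × 7.29×10⁻⁵ × sin 67° = 1.34×10⁻⁴ s⁻¹
Wind speed in SI: 91.4 knots = 47.0 m/s
Geostrophic balance rearranged: |∂P/∂n| = f ρ V_g
|∂P/∂n| = 1.34×10⁻⁴ × 1.00 × 47.0 = 6.31×10⁻³ Pa/m
Isobar spacing: Δn = ΔP/|∂P/∂n| = 500 Pa / 6.31×10⁻³ Pa/m = 79232 m ≈ 79 km

79 km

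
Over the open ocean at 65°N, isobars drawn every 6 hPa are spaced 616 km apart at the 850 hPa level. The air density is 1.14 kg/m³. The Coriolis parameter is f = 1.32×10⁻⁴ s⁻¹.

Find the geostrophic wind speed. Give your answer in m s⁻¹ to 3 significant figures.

6.47 m s⁻¹

Pressure gradient: |∂P/∂n| = 600 Pa / 616000 m = 9.74×10⁻⁴ Pa/m
Geostrophic balance (pressure-gradient force = Coriolis force):
V_g = (1/(fρ)) |∂P/∂n| = 9.74×10⁻⁴ / (1.32×10⁻⁴ × 1.14) = 6.47 m/s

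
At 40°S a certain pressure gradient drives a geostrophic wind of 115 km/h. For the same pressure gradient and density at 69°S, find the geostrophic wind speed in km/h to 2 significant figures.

79 km/h

With the same pressure gradient and density, V_g ∝ 1/f ∝ 1/sin φ.
V₂ = V₁ · sin φ₁ / sin φ₂ = 115 × sin 40° / sin 69°
V₂ = 115 × 0.6428/0.9336 = 79 km/h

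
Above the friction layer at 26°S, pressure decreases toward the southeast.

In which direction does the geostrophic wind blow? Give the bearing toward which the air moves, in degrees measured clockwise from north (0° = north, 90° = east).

045°

The pressure-gradient force points toward the southeast (bearing 135°).
Geostrophic balance: in the Southern Hemisphere the Coriolis force deflects motion to the left, so the geostrophic wind blows 90° to the left of the pressure-gradient force (low pressure on the right).
Rotating 135° by 90° counterclockwise gives 045° — the wind blows toward the northeast.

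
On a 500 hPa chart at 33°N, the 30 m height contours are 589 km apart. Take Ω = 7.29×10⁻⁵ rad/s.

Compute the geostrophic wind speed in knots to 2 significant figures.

Coriolis parameter at 33°N:
f = 2Ω sin φ = 2 × 7.29×10⁻⁵ × sin 33° = 7.94×10⁻⁵ s⁻¹
Height gradient: |∂Z/∂n| = 30 m / 589000 m = 5.09×10⁻⁵
On a pressure surface, geostrophic balance gives V_g = (g/f)|∂Z/∂n|:
V_g = 9.81 × 5.09×10⁻⁵ / 7.94×10⁻⁵ = 6.29 m/s
Converting: 6.29 m/s × 1.944 = 12 knots

12 knots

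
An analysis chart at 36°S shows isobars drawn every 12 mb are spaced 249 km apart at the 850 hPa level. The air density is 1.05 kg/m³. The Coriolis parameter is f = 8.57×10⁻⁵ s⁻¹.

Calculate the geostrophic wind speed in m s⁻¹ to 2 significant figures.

54 m s⁻¹

Pressure gradient: |∂P/∂n| = 1200 Pa / 249000 m = 4.82×10⁻³ Pa/m
Geostrophic balance (pressure-gradient force = Coriolis force):
V_g = (1/(fρ)) |∂P/∂n| = 4.82×10⁻³ / (8.57×10⁻⁵ × 1.05) = 53.6 m/s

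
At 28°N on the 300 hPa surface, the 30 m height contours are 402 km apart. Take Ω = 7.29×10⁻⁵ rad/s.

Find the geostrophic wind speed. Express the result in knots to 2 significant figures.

Coriolis parameter at 28°N:
f = 2Ω sin φ = 2 × 7.29×10⁻⁵ × sin 28° = 6.84×10⁻⁵ s⁻¹
Height gradient: |∂Z/∂n| = 30 m / 402000 m = 7.46×10⁻⁵
On a pressure surface, geostrophic balance gives V_g = (g/f)|∂Z/∂n|:
V_g = 9.81 × 7.46×10⁻⁵ / 6.84×10⁻⁵ = 10.7 m/s
Converting: 10.7 m/s × 1.944 = 21 knots

21 knots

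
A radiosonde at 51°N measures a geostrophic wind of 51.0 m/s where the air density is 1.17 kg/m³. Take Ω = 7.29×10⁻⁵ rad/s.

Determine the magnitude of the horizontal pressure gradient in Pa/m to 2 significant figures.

6.8×10⁻³ Pa/m

Coriolis parameter at 51°N:
f = 2Ω sin φ = 2 × 7.29×10⁻⁵ × sin 51° = 1.13×10⁻⁴ s⁻¹
Geostrophic balance rearranged: |∂P/∂n| = f ρ V_g
|∂P/∂n| = 1.13×10⁻⁴ × 1.17 × 51.0 = 6.76×10⁻³ Pa/m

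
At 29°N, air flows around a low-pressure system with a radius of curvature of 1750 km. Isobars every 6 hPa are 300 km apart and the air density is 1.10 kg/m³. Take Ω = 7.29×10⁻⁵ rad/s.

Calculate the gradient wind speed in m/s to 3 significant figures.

Coriolis parameter at 29°N:
f = 2Ω sin φ = 2 × 7.29×10⁻⁵ × sin 29° = 7.07×10⁻⁵ s⁻¹
Pressure gradient: |∂P/∂n| = 600 Pa / 300000 m = 2.00×10⁻³ Pa/m
Geostrophic speed: V_g = |∂P/∂n|/(fρ) = 2.00×10⁻³/(7.07×10⁻⁵ × 1.10) = 25.7 m/s
Around a low, centrifugal force acts outward with Coriolis, so pressure-gradient force balances both:
(1/ρ)|∂P/∂n| = fV + V²/R  →  V² + fR·V − fR·V_g = 0
With fR = 7.07×10⁻⁵ × 1750×10³ m = 124 m/s:
V = [−fR + √((fR)² + 4 fR V_g)]/2 = [−124 + √(124² + 4×124×25.7)]/2 = 21.9 m/s
Subgeostrophic (V < V_g = 25.7 m/s), as expected around a low.

21.9 m/s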